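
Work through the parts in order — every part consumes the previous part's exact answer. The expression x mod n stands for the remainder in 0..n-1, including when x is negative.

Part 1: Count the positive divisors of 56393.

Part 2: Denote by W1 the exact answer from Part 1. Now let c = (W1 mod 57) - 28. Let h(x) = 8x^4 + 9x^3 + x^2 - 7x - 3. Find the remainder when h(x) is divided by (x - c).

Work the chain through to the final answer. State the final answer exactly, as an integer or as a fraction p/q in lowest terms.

Part 1: 56393 is prime, so its only divisors are 1 and 56393; count = 2; answer 2
Part 2: W1 = 2; c = -26; remainder = value at the root: 8*(-26)^4 + 9*(-26)^3 + 1*(-26)^2 - 7*(-26)^1 - 3 = (3655808) + (-158184) + (676) + (182) + (-3) = 3498479; answer 3498479

3498479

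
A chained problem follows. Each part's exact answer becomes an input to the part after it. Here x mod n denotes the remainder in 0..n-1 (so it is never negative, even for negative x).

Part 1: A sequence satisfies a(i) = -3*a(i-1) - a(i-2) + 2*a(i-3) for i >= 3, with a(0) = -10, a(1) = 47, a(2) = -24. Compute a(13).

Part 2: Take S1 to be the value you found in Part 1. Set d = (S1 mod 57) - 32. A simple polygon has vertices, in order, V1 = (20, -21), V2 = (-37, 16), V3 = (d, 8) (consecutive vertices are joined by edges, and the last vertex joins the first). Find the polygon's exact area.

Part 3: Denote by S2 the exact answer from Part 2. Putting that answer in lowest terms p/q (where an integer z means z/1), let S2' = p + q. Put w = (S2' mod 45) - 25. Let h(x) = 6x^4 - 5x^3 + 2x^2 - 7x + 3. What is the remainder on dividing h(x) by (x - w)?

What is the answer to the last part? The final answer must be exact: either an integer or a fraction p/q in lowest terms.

160631

Part 1: a(3) = -3*(-24) - 1*(47) + 2*(-10) = 5; iterating: a(3)=5, a(4)=103, a(5)=-362, a(6)=993, a(7)=-2411, a(8)=5516, a(9)=-12151, a(10)=26115, a(11)=-55162, a(12)=115069, a(13)=-237815; answer -237815
Part 2: S1 = -237815; d = 14; cross terms: (20*16 - -37*-21)=-457, (-37*8 - 14*16)=-520, (14*-21 - 20*8)=-454; twice the area = |-1431| = 1431; area = 1431/2; answer 1431/2
Part 3: S2 = 1431/2; threaded value p + q = 1433; w = 13; remainder = value at the root: 6*(13)^4 - 5*(13)^3 + 2*(13)^2 - 7*(13)^1 + 3 = (171366) + (-10985) + (338) + (-91) + (3) = 160631; answer 160631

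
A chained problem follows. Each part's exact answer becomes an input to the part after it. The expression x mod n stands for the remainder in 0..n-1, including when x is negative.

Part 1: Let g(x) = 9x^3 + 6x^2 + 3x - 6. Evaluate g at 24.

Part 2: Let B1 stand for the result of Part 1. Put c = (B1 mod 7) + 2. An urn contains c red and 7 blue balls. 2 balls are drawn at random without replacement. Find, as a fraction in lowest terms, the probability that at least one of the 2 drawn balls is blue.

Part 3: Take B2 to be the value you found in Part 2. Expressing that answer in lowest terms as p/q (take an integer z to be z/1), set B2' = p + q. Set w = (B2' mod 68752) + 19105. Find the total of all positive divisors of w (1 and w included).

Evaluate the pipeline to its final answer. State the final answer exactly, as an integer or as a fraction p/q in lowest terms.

Part 1: 9*(24)^3 + 6*(24)^2 + 3*(24)^1 - 6 = (124416) + (3456) + (72) + (-6) = 127938; answer 127938
Part 2: B1 = 127938; c = 8; total draws C(15,2) = 105; complement C(8,2) = 28; favorable 105 - 28 = 77; P = 11/15; answer 11/15
Part 3: B2 = 11/15; threaded value p + q = 26; w = 19131; 19131 = 3 * 7 * 911; sigma = (1 + 3) * (1 + 7) * (1 + 911) = 4 * 8 * 912 = 29184; answer 29184

29184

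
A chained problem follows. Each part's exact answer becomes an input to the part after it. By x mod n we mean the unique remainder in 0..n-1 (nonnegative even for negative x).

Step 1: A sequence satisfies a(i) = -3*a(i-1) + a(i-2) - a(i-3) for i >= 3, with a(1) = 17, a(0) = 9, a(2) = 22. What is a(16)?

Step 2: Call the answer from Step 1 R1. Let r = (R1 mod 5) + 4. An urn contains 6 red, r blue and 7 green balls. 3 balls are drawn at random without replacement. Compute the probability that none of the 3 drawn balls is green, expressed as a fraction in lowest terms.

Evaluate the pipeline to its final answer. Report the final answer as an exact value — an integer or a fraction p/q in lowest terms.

55/272

Step 1: a(3) = -3*(22) + 1*(17) - 1*(9) = -58; iterating: a(3)=-58, a(4)=179, a(5)=-617, a(6)=2088, a(7)=-7060, a(8)=23885, a(9)=-80803, a(10)=273354, a(11)=-924750, a(12)=3128407, a(13)=-10583325, a(14)=35803132, a(15)=-121121128, a(16)=409749841; answer 409749841
Step 2: R1 = 409749841; r = 5; total draws C(18,3) = 816; favorable C(11,3) = 165; P = 55/272; answer 55/272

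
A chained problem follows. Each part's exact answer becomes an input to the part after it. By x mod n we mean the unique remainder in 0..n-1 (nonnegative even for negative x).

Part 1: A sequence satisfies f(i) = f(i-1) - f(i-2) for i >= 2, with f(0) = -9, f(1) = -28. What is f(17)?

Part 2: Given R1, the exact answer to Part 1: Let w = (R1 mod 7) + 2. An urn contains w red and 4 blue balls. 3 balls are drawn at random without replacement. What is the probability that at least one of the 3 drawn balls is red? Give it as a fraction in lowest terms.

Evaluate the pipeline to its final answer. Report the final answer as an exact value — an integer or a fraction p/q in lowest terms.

161/165

Part 1: f(2) = 1*(-28) - 1*(-9) = -19; iterating: f(2)=-19, f(3)=9, f(4)=28, f(5)=19, f(6)=-9, f(7)=-28, f(8)=-19, f(9)=9, f(10)=28, f(11)=19, f(12)=-9, f(13)=-28, f(14)=-19, f(15)=9, f(16)=28, f(17)=19; answer 19
Part 2: R1 = 19; w = 7; total draws C(11,3) = 165; complement C(4,3) = 4; favorable 165 - 4 = 161; P = 161/165; answer 161/165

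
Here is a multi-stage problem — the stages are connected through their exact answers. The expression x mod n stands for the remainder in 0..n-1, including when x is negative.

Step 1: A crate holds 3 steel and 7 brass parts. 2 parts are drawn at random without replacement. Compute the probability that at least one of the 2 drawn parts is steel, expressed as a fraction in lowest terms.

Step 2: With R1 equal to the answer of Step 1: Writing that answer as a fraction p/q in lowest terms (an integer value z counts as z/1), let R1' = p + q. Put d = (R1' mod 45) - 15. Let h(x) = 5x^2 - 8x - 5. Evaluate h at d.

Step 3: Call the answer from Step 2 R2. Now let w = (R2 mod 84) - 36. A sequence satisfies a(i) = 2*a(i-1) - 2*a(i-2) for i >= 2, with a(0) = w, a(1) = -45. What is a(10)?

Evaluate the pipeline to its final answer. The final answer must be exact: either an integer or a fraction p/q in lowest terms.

-2944

Step 1: total draws C(10,2) = 45; complement C(7,2) = 21; favorable 45 - 21 = 24; P = 8/15; answer 8/15
Step 2: R1 = 8/15; threaded value p + q = 23; d = 8; 5*(8)^2 - 8*(8)^1 - 5 = (320) + (-64) + (-5) = 251; answer 251
Step 3: R2 = 251; w = 47; a(2) = 2*(-45) - 2*(47) = -184; iterating: a(2)=-184, a(3)=-278, a(4)=-188, a(5)=180, a(6)=736, a(7)=1112, a(8)=752, a(9)=-720, a(10)=-2944; answer -2944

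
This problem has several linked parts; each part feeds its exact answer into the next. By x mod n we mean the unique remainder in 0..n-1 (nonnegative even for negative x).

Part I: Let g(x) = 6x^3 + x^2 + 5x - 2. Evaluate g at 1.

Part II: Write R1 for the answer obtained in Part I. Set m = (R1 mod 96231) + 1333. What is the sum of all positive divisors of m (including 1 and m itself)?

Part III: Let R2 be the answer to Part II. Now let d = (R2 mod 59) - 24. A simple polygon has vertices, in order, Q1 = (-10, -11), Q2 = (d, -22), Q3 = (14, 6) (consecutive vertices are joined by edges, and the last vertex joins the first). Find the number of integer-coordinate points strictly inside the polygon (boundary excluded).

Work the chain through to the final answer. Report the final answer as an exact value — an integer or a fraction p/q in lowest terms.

210

Part I: 6*(1)^3 + 1*(1)^2 + 5*(1)^1 - 2 = (6) + (1) + (5) + (-2) = 10; answer 10
Part II: R1 = 10; m = 1343; 1343 = 17 * 79; sigma = (1 + 17) * (1 + 79) = 18 * 80 = 1440; answer 1440
Part III: R2 = 1440; d = 0; cross terms: (-10*-22 - 0*-11)=220, (0*6 - 14*-22)=308, (14*-11 - -10*6)=-94; twice the area = |434| = 434; area = 217; boundary points = 1 + 14 + 1 = 16; strictly interior points = area - boundary/2 + 1 = 210; answer 210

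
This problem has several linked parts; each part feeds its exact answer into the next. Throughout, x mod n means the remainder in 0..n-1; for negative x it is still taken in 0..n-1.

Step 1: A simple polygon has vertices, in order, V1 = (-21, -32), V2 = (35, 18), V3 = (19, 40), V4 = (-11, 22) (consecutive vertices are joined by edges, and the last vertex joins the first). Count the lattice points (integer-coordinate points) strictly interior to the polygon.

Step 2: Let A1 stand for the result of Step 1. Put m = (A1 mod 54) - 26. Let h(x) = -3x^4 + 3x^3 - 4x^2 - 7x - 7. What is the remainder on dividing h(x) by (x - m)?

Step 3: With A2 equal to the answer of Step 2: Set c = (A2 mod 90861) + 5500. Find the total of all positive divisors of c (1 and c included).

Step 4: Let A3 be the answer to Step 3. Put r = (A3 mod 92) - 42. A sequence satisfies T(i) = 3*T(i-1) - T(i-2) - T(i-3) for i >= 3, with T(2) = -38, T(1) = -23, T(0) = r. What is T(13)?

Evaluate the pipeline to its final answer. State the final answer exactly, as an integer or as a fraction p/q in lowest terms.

-639123

Step 1: cross terms: (-21*18 - 35*-32)=742, (35*40 - 19*18)=1058, (19*22 - -11*40)=858, (-11*-32 - -21*22)=814; twice the area = |3472| = 3472; area = 1736; boundary points = 2 + 2 + 6 + 2 = 12; strictly interior points = area - boundary/2 + 1 = 1731; answer 1731
Step 2: A1 = 1731; m = -23; remainder = value at the root: -3*(-23)^4 + 3*(-23)^3 - 4*(-23)^2 - 7*(-23)^1 - 7 = (-839523) + (-36501) + (-2116) + (161) + (-7) = -877986; answer -877986
Step 3: A2 = -877986; c = 36124; 36124 = 2^2 * 11 * 821; sigma = (1 + 2 + 4) * (1 + 11) * (1 + 821) = 7 * 12 * 822 = 69048; answer 69048
Step 4: A3 = 69048; r = 6; T(3) = 3*(-38) - 1*(-23) - 1*(6) = -97; iterating: T(3)=-97, T(4)=-230, T(5)=-555, T(6)=-1338, T(7)=-3229, T(8)=-7794, T(9)=-18815, T(10)=-45422, T(11)=-109657, T(12)=-264734, T(13)=-639123; answer -639123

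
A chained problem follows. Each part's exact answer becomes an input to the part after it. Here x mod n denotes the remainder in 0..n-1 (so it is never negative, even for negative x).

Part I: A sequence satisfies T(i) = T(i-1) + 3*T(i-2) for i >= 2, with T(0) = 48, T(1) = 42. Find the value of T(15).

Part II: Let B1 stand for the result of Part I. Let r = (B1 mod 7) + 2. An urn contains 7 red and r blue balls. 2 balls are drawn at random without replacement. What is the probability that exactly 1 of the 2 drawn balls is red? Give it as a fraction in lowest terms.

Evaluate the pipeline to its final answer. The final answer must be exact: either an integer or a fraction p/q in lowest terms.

Part I: T(2) = 1*(42) + 3*(48) = 186; iterating: T(2)=186, T(3)=312, T(4)=870, T(5)=1806, T(6)=4416, T(7)=9834, T(8)=23082, T(9)=52584, T(10)=121830, T(11)=279582, T(12)=645072, T(13)=1483818, T(14)=3419034, T(15)=7870488; answer 7870488
Part II: B1 = 7870488; r = 5; total draws C(12,2) = 66; favorable C(7,1)*C(5,1) = 35; P = 35/66; answer 35/66

35/66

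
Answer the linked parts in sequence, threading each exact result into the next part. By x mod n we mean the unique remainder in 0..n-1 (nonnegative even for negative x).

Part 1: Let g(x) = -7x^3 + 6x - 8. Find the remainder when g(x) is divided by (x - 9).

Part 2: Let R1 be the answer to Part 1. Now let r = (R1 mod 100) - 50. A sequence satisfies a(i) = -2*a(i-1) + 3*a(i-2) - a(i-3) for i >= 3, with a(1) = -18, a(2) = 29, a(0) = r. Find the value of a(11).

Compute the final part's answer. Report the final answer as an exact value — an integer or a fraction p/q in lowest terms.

Part 1: remainder = value at the root: -7*(9)^3 + 6*(9)^1 - 8 = (-5103) + (54) + (-8) = -5057; answer -5057
Part 2: R1 = -5057; r = -7; a(3) = -2*(29) + 3*(-18) - 1*(-7) = -105; iterating: a(3)=-105, a(4)=315, a(5)=-974, a(6)=2998, a(7)=-9233, a(8)=28434, a(9)=-87565, a(10)=269665, a(11)=-830459; answer -830459

-830459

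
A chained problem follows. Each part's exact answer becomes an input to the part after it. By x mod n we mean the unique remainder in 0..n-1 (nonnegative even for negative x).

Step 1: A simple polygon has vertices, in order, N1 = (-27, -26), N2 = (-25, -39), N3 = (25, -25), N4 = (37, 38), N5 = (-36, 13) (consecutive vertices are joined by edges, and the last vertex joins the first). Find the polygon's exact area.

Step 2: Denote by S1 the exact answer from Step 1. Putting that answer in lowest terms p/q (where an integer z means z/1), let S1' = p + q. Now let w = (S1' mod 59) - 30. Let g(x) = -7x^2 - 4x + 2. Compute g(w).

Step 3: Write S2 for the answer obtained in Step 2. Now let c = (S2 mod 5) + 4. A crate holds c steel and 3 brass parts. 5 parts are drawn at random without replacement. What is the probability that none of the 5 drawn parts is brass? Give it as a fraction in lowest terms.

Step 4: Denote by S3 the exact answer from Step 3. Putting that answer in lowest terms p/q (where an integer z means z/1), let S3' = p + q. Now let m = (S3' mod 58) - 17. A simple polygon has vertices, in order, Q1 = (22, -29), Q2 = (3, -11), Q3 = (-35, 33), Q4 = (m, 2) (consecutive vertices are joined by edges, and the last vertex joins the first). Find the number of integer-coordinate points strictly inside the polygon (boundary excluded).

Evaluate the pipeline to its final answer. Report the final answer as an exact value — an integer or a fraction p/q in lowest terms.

Step 1: cross terms: (-27*-39 - -25*-26)=403, (-25*-25 - 25*-39)=1600, (25*38 - 37*-25)=1875, (37*13 - -36*38)=1849, (-36*-26 - -27*13)=1287; twice the area = |7014| = 7014; area = 3507; answer 3507
Step 2: S1 = 3507; threaded value p + q = 3508; w = -3; -7*(-3)^2 - 4*(-3)^1 + 2 = (-63) + (12) + (2) = -49; answer -49
Step 3: S2 = -49; c = 5; total draws C(8,5) = 56; favorable C(5,5) = 1; P = 1/56; answer 1/56
Step 4: S3 = 1/56; threaded value p + q = 57; m = 40; cross terms: (22*-11 - 3*-29)=-155, (3*33 - -35*-11)=-286, (-35*2 - 40*33)=-1390, (40*-29 - 22*2)=-1204; twice the area = |-3035| = 3035; area = 3035/2; boundary points = 1 + 2 + 1 + 1 = 5; strictly interior points = area - boundary/2 + 1 = 1516; answer 1516

1516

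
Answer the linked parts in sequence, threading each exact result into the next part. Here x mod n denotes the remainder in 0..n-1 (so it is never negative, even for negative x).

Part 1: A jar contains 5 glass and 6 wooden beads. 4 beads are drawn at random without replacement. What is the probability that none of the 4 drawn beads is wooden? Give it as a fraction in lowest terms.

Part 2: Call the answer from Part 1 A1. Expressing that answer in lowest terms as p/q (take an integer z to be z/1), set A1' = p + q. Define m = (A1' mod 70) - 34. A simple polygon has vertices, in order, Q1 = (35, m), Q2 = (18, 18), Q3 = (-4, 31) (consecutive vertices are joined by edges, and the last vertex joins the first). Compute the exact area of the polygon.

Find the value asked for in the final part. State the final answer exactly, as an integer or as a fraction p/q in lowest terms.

551/2

Part 1: total draws C(11,4) = 330; favorable C(5,4) = 5; P = 1/66; answer 1/66
Part 2: A1 = 1/66; threaded value p + q = 67; m = 33; cross terms: (35*18 - 18*33)=36, (18*31 - -4*18)=630, (-4*33 - 35*31)=-1217; twice the area = |-551| = 551; area = 551/2; answer 551/2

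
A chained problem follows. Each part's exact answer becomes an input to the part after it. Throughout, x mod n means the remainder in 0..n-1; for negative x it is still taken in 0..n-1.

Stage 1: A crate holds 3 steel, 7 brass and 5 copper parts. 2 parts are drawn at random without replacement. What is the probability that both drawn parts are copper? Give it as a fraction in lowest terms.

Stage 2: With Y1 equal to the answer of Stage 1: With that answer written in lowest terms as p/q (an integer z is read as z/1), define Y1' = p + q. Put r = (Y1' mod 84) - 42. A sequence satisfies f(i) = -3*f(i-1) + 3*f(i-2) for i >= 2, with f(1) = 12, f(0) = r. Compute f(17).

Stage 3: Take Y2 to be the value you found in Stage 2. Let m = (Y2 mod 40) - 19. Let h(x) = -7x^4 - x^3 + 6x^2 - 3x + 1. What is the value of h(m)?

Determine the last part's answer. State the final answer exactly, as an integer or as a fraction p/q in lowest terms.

-73

Stage 1: total draws C(15,2) = 105; favorable C(5,2) = 10; P = 2/21; answer 2/21
Stage 2: Y1 = 2/21; threaded value p + q = 23; r = -19; f(2) = -3*(12) + 3*(-19) = -93; iterating: f(2)=-93, f(3)=315, f(4)=-1224, f(5)=4617, f(6)=-17523, f(7)=66420, f(8)=-251829, f(9)=954747, f(10)=-3619728, f(11)=13723425, f(12)=-52029459, f(13)=197258652, f(14)=-747864333, f(15)=2835368955, f(16)=-10749699864, f(17)=40755206457; answer 40755206457
Stage 3: Y2 = 40755206457; m = -2; -7*(-2)^4 - 1*(-2)^3 + 6*(-2)^2 - 3*(-2)^1 + 1 = (-112) + (8) + (24) + (6) + (1) = -73; answer -73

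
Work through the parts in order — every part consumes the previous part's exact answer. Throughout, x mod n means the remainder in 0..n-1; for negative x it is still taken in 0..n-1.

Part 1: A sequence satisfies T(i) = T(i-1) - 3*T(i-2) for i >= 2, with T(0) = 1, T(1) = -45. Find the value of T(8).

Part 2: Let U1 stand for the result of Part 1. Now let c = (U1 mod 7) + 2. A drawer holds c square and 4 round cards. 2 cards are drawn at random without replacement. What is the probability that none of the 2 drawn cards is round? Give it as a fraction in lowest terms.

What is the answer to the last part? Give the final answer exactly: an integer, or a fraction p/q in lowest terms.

5/18

Part 1: T(2) = 1*(-45) - 3*(1) = -48; iterating: T(2)=-48, T(3)=87, T(4)=231, T(5)=-30, T(6)=-723, T(7)=-633, T(8)=1536; answer 1536
Part 2: U1 = 1536; c = 5; total draws C(9,2) = 36; favorable C(5,2) = 10; P = 5/18; answer 5/18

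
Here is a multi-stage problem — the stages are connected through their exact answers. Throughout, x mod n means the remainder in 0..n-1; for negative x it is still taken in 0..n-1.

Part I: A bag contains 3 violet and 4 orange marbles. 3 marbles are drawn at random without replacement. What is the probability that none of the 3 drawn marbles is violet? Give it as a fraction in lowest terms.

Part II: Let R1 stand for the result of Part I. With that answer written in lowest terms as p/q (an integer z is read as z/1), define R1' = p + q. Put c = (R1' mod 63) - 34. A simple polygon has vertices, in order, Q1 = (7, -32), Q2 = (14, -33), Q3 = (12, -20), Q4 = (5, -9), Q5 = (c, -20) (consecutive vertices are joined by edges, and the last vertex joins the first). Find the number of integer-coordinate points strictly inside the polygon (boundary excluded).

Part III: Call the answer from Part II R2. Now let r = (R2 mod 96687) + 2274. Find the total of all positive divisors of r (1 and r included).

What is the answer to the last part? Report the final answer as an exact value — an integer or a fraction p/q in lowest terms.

5040

Part I: total draws C(7,3) = 35; favorable C(4,3) = 4; P = 4/35; answer 4/35
Part II: R1 = 4/35; threaded value p + q = 39; c = 5; cross terms: (7*-33 - 14*-32)=217, (14*-20 - 12*-33)=116, (12*-9 - 5*-20)=-8, (5*-20 - 5*-9)=-55, (5*-32 - 7*-20)=-20; twice the area = |250| = 250; area = 125; boundary points = 1 + 1 + 1 + 11 + 2 = 16; strictly interior points = area - boundary/2 + 1 = 118; answer 118
Part III: R2 = 118; r = 2392; 2392 = 2^3 * 13 * 23; sigma = (1 + 2 + 4 + 8) * (1 + 13) * (1 + 23) = 15 * 14 * 24 = 5040; answer 5040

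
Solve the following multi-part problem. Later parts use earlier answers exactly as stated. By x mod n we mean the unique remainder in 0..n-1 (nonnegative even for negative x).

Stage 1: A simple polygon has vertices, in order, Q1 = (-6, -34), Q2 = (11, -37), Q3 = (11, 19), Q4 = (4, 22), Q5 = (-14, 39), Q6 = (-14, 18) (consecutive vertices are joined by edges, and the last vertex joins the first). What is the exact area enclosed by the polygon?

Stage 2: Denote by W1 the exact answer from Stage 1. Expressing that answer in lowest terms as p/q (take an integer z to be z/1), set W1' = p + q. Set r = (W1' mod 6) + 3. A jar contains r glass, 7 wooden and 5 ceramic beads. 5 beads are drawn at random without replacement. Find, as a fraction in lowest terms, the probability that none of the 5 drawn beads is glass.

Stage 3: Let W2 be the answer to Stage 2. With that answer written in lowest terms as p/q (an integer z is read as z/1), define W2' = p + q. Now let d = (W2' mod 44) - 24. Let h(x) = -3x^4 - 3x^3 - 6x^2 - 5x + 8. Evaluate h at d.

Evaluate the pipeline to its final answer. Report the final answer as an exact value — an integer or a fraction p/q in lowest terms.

Stage 1: cross terms: (-6*-37 - 11*-34)=596, (11*19 - 11*-37)=616, (11*22 - 4*19)=166, (4*39 - -14*22)=464, (-14*18 - -14*39)=294, (-14*-34 - -6*18)=584; twice the area = |2720| = 2720; area = 1360; answer 1360
Stage 2: W1 = 1360; threaded value p + q = 1361; r = 8; total draws C(20,5) = 15504; favorable C(12,5) = 792; P = 33/646; answer 33/646
Stage 3: W2 = 33/646; threaded value p + q = 679; d = -5; -3*(-5)^4 - 3*(-5)^3 - 6*(-5)^2 - 5*(-5)^1 + 8 = (-1875) + (375) + (-150) + (25) + (8) = -1617; answer -1617

-1617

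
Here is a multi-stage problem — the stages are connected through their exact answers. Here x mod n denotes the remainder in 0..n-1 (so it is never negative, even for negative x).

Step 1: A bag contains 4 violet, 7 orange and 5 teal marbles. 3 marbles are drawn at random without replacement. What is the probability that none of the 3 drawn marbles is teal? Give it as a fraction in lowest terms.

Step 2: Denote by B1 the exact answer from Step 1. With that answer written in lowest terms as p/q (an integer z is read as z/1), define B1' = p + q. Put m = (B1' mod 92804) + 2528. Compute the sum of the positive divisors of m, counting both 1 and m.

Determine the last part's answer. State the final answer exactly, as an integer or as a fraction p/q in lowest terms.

Step 1: total draws C(16,3) = 560; favorable C(11,3) = 165; P = 33/112; answer 33/112
Step 2: B1 = 33/112; threaded value p + q = 145; m = 2673; 2673 = 3^5 * 11; sigma = (1 + 3 + 9 + 27 + 81 + 243) * (1 + 11) = 364 * 12 = 4368; answer 4368

4368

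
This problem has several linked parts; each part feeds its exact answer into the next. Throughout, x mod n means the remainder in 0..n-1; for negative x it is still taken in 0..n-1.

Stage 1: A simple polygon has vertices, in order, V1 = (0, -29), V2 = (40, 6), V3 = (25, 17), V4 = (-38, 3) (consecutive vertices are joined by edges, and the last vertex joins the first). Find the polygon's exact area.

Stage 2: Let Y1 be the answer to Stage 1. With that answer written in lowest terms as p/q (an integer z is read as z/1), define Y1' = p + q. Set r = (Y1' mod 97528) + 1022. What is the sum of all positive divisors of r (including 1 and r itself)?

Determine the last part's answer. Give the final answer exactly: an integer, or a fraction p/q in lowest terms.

Stage 1: cross terms: (0*6 - 40*-29)=1160, (40*17 - 25*6)=530, (25*3 - -38*17)=721, (-38*-29 - 0*3)=1102; twice the area = |3513| = 3513; area = 3513/2; answer 3513/2
Stage 2: Y1 = 3513/2; threaded value p + q = 3515; r = 4537; 4537 = 13 * 349; sigma = (1 + 13) * (1 + 349) = 14 * 350 = 4900; answer 4900

4900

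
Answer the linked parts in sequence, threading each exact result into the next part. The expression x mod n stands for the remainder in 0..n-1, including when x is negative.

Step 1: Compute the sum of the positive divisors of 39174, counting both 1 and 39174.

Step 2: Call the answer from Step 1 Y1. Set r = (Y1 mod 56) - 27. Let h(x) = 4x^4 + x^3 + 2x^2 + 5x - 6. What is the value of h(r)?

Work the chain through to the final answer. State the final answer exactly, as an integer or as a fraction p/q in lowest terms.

Step 1: 39174 = 2 * 3 * 6529; sigma = (1 + 2) * (1 + 3) * (1 + 6529) = 3 * 4 * 6530 = 78360; answer 78360
Step 2: Y1 = 78360; r = -11; 4*(-11)^4 + 1*(-11)^3 + 2*(-11)^2 + 5*(-11)^1 - 6 = (58564) + (-1331) + (242) + (-55) + (-6) = 57414; answer 57414

57414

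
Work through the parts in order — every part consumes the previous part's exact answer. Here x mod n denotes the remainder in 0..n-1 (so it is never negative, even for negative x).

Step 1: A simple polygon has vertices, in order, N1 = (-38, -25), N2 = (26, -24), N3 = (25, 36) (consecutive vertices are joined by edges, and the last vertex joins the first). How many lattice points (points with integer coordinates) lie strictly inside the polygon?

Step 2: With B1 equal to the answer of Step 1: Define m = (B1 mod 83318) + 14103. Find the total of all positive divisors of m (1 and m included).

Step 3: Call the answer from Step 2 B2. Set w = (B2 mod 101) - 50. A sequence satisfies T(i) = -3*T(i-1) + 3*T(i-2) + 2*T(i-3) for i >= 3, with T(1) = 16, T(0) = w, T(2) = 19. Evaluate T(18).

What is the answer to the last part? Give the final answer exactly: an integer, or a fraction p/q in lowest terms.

Step 1: cross terms: (-38*-24 - 26*-25)=1562, (26*36 - 25*-24)=1536, (25*-25 - -38*36)=743; twice the area = |3841| = 3841; area = 3841/2; boundary points = 1 + 1 + 1 = 3; strictly interior points = area - boundary/2 + 1 = 1920; answer 1920
Step 2: B1 = 1920; m = 16023; 16023 = 3 * 7^2 * 109; sigma = (1 + 3) * (1 + 7 + 49) * (1 + 109) = 4 * 57 * 110 = 25080; answer 25080
Step 3: B2 = 25080; w = -18; T(3) = -3*(19) + 3*(16) + 2*(-18) = -45; iterating: T(3)=-45, T(4)=224, T(5)=-769, T(6)=2889, T(7)=-10526, T(8)=38707, T(9)=-141921, T(10)=520832, T(11)=-1910845, T(12)=7011189, T(13)=-25724438, T(14)=94385191, T(15)=-346306509, T(16)=1270626224, T(17)=-4662027817, T(18)=17105349105; answer 17105349105

17105349105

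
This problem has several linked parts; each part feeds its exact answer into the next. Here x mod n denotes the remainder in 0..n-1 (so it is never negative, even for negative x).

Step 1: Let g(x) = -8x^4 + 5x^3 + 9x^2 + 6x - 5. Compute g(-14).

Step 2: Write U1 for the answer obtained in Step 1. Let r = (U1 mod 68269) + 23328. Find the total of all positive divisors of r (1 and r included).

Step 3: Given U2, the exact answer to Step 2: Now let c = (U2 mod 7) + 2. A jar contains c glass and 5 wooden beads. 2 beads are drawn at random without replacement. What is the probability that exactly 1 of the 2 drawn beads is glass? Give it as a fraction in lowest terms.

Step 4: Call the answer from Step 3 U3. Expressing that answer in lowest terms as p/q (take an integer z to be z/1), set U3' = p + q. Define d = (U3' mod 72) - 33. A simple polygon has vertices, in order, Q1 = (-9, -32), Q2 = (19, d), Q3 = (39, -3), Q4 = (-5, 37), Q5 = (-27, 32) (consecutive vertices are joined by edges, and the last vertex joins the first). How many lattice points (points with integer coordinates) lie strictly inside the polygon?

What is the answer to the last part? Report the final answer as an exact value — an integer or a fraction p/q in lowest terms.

2029

Step 1: -8*(-14)^4 + 5*(-14)^3 + 9*(-14)^2 + 6*(-14)^1 - 5 = (-307328) + (-13720) + (1764) + (-84) + (-5) = -319373; answer -319373
Step 2: U1 = -319373; r = 45300; 45300 = 2^2 * 3 * 5^2 * 151; sigma = (1 + 2 + 4) * (1 + 3) * (1 + 5 + 25) * (1 + 151) = 7 * 4 * 31 * 152 = 131936; answer 131936
Step 3: U2 = 131936; c = 2; total draws C(7,2) = 21; favorable C(2,1)*C(5,1) = 10; P = 10/21; answer 10/21
Step 4: U3 = 10/21; threaded value p + q = 31; d = -2; cross terms: (-9*-2 - 19*-32)=626, (19*-3 - 39*-2)=21, (39*37 - -5*-3)=1428, (-5*32 - -27*37)=839, (-27*-32 - -9*32)=1152; twice the area = |4066| = 4066; area = 2033; boundary points = 2 + 1 + 4 + 1 + 2 = 10; strictly interior points = area - boundary/2 + 1 = 2029; answer 2029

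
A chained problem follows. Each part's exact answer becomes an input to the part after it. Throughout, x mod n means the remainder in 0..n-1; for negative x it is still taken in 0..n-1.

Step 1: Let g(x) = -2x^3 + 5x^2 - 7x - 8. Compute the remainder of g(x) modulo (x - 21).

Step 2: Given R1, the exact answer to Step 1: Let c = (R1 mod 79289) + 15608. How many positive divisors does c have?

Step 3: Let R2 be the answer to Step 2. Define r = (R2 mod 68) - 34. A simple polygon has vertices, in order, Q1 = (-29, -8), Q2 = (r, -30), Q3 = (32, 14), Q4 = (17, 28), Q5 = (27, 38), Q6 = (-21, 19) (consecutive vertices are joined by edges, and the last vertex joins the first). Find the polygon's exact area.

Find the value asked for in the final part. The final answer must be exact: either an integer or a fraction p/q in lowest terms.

1896

Step 1: remainder = value at the root: -2*(21)^3 + 5*(21)^2 - 7*(21)^1 - 8 = (-18522) + (2205) + (-147) + (-8) = -16472; answer -16472
Step 2: R1 = -16472; c = 78425; 78425 = 5^2 * 3137; number of divisors = (2+1) * (1+1) = 6; answer 6
Step 3: R2 = 6; r = -28; cross terms: (-29*-30 - -28*-8)=646, (-28*14 - 32*-30)=568, (32*28 - 17*14)=658, (17*38 - 27*28)=-110, (27*19 - -21*38)=1311, (-21*-8 - -29*19)=719; twice the area = |3792| = 3792; area = 1896; answer 1896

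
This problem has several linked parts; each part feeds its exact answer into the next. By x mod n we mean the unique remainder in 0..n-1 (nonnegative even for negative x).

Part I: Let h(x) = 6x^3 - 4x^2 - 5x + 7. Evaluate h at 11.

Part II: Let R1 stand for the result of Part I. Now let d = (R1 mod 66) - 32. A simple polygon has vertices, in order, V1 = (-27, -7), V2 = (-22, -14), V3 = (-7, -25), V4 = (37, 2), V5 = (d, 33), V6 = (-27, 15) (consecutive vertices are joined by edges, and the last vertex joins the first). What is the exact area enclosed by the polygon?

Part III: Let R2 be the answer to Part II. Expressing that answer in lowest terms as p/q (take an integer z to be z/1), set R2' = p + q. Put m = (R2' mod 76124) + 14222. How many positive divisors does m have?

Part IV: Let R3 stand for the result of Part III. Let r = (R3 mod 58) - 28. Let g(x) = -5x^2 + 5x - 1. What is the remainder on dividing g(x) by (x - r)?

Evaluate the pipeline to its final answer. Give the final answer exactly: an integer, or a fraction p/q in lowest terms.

-2101

Part I: 6*(11)^3 - 4*(11)^2 - 5*(11)^1 + 7 = (7986) + (-484) + (-55) + (7) = 7454; answer 7454
Part II: R1 = 7454; d = 30; cross terms: (-27*-14 - -22*-7)=224, (-22*-25 - -7*-14)=452, (-7*2 - 37*-25)=911, (37*33 - 30*2)=1161, (30*15 - -27*33)=1341, (-27*-7 - -27*15)=594; twice the area = |4683| = 4683; area = 4683/2; answer 4683/2
Part III: R2 = 4683/2; threaded value p + q = 4685; m = 18907; 18907 = 7 * 37 * 73; number of divisors = (1+1) * (1+1) * (1+1) = 8; answer 8
Part IV: R3 = 8; r = -20; remainder = value at the root: -5*(-20)^2 + 5*(-20)^1 - 1 = (-2000) + (-100) + (-1) = -2101; answer -2101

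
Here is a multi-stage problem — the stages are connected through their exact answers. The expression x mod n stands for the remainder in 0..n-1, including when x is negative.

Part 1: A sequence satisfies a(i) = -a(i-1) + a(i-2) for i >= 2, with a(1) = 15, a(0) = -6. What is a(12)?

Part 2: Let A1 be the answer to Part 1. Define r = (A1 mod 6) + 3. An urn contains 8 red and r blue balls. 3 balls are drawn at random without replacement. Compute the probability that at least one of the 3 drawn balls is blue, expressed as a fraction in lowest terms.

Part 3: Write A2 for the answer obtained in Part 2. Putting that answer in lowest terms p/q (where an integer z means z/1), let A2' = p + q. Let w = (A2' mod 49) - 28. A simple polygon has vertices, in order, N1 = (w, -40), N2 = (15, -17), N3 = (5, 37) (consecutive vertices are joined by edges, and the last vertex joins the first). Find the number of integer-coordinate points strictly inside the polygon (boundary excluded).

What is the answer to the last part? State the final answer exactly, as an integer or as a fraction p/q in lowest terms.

Part 1: a(2) = -1*(15) + 1*(-6) = -21; iterating: a(2)=-21, a(3)=36, a(4)=-57, a(5)=93, a(6)=-150, a(7)=243, a(8)=-393, a(9)=636, a(10)=-1029, a(11)=1665, a(12)=-2694; answer -2694
Part 2: A1 = -2694; r = 3; total draws C(11,3) = 165; complement C(8,3) = 56; favorable 165 - 56 = 109; P = 109/165; answer 109/165
Part 3: A2 = 109/165; threaded value p + q = 274; w = 1; cross terms: (1*-17 - 15*-40)=583, (15*37 - 5*-17)=640, (5*-40 - 1*37)=-237; twice the area = |986| = 986; area = 493; boundary points = 1 + 2 + 1 = 4; strictly interior points = area - boundary/2 + 1 = 492; answer 492

492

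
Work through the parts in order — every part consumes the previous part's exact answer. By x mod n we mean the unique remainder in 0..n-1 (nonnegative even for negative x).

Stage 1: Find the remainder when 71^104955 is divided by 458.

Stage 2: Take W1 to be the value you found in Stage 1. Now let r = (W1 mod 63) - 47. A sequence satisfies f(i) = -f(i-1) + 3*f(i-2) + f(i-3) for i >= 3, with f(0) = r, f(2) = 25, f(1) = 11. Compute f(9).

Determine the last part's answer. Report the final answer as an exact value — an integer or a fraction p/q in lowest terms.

-4369

Stage 1: squarings mod 458: 71^1=71, 71^2=3, 71^4=9, 71^8=81, 71^16=149, 71^32=217, 71^64=373, 71^128=355, 71^256=75, 71^512=129, 71^1024=153, 71^2048=51, 71^4096=311, 71^8192=83, 71^16384=19, 71^32768=361, 71^65536=249; 71^104955 = 71^1 * 71^2 * 71^8 * 71^16 * 71^32 * 71^64 * 71^128 * 71^256 * 71^2048 * 71^4096 * 71^32768 * 71^65536 = 11 (mod 458); answer 11
Stage 2: W1 = 11; r = -36; f(3) = -1*(25) + 3*(11) + 1*(-36) = -28; iterating: f(3)=-28, f(4)=114, f(5)=-173, f(6)=487, f(7)=-892, f(8)=2180, f(9)=-4369; answer -4369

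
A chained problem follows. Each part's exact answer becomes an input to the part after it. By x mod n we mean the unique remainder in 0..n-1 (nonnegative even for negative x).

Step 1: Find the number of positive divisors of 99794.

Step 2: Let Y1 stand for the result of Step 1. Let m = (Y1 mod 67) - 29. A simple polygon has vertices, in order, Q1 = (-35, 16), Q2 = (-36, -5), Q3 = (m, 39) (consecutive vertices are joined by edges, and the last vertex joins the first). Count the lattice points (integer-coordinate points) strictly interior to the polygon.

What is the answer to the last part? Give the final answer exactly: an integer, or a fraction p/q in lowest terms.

Step 1: 99794 = 2 * 41 * 1217; number of divisors = (1+1) * (1+1) * (1+1) = 8; answer 8
Step 2: Y1 = 8; m = -21; cross terms: (-35*-5 - -36*16)=751, (-36*39 - -21*-5)=-1509, (-21*16 - -35*39)=1029; twice the area = |271| = 271; area = 271/2; boundary points = 1 + 1 + 1 = 3; strictly interior points = area - boundary/2 + 1 = 135; answer 135

135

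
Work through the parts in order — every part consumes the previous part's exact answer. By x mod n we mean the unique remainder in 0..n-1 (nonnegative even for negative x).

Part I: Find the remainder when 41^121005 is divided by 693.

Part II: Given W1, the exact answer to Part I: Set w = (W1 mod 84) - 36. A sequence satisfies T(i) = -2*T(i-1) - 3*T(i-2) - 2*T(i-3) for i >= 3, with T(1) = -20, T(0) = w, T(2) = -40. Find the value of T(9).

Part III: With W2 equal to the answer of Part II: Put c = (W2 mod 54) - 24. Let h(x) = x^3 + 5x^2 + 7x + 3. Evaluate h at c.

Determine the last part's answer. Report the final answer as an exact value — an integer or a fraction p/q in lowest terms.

Part I: squarings mod 693: 41^1=41, 41^2=295, 41^4=400, 41^8=610, 41^16=652, 41^32=295, 41^64=400, 41^128=610, 41^256=652, 41^512=295, 41^1024=400, 41^2048=610, 41^4096=652, 41^8192=295, 41^16384=400, 41^32768=610, 41^65536=652; 41^121005 = 41^1 * 41^4 * 41^8 * 41^32 * 41^128 * 41^2048 * 41^4096 * 41^16384 * 41^32768 * 41^65536 = 692 (mod 693); answer 692
Part II: W1 = 692; w = -16; T(3) = -2*(-40) - 3*(-20) - 2*(-16) = 172; iterating: T(3)=172, T(4)=-184, T(5)=-68, T(6)=344, T(7)=-116, T(8)=-664, T(9)=988; answer 988
Part III: W2 = 988; c = -8; 1*(-8)^3 + 5*(-8)^2 + 7*(-8)^1 + 3 = (-512) + (320) + (-56) + (3) = -245; answer -245

-245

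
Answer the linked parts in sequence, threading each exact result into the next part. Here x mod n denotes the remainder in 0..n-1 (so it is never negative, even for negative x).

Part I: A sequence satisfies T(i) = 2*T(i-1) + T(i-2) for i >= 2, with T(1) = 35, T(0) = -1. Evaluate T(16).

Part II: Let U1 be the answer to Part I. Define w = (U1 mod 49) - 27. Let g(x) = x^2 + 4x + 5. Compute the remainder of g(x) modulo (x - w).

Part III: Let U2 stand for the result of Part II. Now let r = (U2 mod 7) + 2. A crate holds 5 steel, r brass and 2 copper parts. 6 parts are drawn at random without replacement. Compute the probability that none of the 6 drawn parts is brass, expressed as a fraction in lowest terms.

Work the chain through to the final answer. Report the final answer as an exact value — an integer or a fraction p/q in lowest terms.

Part I: T(2) = 2*(35) + 1*(-1) = 69; iterating: T(2)=69, T(3)=173, T(4)=415, T(5)=1003, T(6)=2421, T(7)=5845, T(8)=14111, T(9)=34067, T(10)=82245, T(11)=198557, T(12)=479359, T(13)=1157275, T(14)=2793909, T(15)=6745093, T(16)=16284095; answer 16284095
Part II: U1 = 16284095; w = -4; remainder = value at the root: 1*(-4)^2 + 4*(-4)^1 + 5 = (16) + (-16) + (5) = 5; answer 5
Part III: U2 = 5; r = 7; total draws C(14,6) = 3003; favorable C(7,6) = 7; P = 1/429; answer 1/429

1/429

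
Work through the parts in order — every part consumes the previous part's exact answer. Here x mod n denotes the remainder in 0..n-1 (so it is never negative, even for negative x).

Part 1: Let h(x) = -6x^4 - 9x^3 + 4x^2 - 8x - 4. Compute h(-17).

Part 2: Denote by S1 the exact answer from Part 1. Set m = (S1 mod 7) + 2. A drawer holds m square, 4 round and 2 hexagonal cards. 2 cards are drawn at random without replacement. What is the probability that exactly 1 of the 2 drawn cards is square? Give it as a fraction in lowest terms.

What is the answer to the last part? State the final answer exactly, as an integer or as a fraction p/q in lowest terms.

Part 1: -6*(-17)^4 - 9*(-17)^3 + 4*(-17)^2 - 8*(-17)^1 - 4 = (-501126) + (44217) + (1156) + (136) + (-4) = -455621; answer -455621
Part 2: S1 = -455621; m = 4; total draws C(10,2) = 45; favorable C(4,1)*C(6,1) = 24; P = 8/15; answer 8/15

8/15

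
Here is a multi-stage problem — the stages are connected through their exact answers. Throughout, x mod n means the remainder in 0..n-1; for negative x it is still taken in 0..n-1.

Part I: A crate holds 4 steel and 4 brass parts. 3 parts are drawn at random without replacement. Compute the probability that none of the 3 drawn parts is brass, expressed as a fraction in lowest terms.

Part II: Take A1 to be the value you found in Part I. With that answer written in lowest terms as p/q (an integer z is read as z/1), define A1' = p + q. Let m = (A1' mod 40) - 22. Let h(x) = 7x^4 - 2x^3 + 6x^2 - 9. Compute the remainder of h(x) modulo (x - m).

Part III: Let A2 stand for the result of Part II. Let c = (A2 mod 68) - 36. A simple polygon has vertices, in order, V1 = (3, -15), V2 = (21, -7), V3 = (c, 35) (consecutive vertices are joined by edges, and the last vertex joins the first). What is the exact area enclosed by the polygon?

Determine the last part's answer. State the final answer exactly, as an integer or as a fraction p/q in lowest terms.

486

Part I: total draws C(8,3) = 56; favorable C(4,3) = 4; P = 1/14; answer 1/14
Part II: A1 = 1/14; threaded value p + q = 15; m = -7; remainder = value at the root: 7*(-7)^4 - 2*(-7)^3 + 6*(-7)^2 - 9 = (16807) + (686) + (294) + (-9) = 17778; answer 17778
Part III: A2 = 17778; c = -6; cross terms: (3*-7 - 21*-15)=294, (21*35 - -6*-7)=693, (-6*-15 - 3*35)=-15; twice the area = |972| = 972; area = 486; answer 486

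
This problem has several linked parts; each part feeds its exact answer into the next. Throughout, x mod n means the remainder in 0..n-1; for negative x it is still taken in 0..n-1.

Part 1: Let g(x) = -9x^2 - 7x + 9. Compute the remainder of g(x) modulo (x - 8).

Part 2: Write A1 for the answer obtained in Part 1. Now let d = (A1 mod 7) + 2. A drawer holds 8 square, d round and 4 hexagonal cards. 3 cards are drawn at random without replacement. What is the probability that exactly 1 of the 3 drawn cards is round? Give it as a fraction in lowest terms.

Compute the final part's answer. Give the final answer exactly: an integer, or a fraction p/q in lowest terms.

33/91

Part 1: remainder = value at the root: -9*(8)^2 - 7*(8)^1 + 9 = (-576) + (-56) + (9) = -623; answer -623
Part 2: A1 = -623; d = 2; total draws C(14,3) = 364; favorable C(2,1)*C(12,2) = 132; P = 33/91; answer 33/91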